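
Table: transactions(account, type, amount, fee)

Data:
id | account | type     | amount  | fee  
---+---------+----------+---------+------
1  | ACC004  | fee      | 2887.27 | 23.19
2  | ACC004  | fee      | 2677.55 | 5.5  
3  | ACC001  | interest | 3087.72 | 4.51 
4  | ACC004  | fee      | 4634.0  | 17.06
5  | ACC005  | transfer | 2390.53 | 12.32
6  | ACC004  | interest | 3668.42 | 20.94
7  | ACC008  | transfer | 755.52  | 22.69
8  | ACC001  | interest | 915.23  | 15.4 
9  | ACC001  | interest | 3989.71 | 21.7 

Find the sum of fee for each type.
SELECT type, SUM(fee) as result
FROM transactions
GROUP BY type

Result:
  fee: 45.75
  interest: 62.55
  transfer: 35.01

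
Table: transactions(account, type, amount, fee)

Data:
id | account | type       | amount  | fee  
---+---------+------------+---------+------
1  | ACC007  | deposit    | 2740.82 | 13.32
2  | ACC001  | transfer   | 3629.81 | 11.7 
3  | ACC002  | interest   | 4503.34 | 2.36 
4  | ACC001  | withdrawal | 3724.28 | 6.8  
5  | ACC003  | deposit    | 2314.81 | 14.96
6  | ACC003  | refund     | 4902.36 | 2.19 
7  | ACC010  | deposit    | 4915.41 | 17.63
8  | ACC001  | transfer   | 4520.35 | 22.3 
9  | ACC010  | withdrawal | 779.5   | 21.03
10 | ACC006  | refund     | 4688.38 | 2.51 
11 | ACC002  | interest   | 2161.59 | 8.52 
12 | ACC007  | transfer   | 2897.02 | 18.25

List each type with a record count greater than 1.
SELECT type, COUNT(*) as cnt
FROM transactions
GROUP BY type
HAVING COUNT(*) > 1

Result:
  deposit: 3
  interest: 2
  refund: 2
  transfer: 3
  withdrawal: 2

Note: HAVING filters groups after aggregation, WHERE filters rows before.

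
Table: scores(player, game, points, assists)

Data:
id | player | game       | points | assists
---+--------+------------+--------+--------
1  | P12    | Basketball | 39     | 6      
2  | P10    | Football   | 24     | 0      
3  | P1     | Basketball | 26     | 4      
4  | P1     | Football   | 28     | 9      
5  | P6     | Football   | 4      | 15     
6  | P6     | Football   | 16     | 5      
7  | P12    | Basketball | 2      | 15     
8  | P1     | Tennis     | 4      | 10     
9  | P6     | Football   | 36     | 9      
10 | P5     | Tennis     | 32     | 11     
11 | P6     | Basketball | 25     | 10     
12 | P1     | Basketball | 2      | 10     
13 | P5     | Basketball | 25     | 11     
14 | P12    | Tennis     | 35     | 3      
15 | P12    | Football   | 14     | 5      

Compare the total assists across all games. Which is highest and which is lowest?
SELECT game, SUM(assists)
FROM scores
GROUP BY game
ORDER BY SUM(assists)

All groups:
  Tennis: 24
  Football: 43
  Basketball: 56

Highest: Basketball (56)
Lowest: Tennis (24)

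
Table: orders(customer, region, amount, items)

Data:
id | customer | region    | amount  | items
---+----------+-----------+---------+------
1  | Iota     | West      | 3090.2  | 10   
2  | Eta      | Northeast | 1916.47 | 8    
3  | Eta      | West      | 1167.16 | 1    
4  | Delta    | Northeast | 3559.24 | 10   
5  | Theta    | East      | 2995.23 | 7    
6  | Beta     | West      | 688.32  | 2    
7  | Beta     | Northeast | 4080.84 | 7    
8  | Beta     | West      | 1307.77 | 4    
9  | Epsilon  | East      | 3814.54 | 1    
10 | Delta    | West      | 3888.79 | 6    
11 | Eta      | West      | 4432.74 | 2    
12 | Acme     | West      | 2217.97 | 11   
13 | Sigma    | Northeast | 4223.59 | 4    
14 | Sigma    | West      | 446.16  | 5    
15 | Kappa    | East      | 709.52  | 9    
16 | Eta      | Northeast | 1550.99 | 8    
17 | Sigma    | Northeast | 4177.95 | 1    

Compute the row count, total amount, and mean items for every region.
SELECT region,
       COUNT(*) as cnt,
       SUM(amount) as total_amount,
       AVG(items) as avg_items
FROM orders
GROUP BY region

Result:
  East: 3 records, 7519.29 total amount, 5.67 avg items
  Northeast: 6 records, 19509.08 total amount, 6.33 avg items
  West: 8 records, 17239.11 total amount, 5.13 avg items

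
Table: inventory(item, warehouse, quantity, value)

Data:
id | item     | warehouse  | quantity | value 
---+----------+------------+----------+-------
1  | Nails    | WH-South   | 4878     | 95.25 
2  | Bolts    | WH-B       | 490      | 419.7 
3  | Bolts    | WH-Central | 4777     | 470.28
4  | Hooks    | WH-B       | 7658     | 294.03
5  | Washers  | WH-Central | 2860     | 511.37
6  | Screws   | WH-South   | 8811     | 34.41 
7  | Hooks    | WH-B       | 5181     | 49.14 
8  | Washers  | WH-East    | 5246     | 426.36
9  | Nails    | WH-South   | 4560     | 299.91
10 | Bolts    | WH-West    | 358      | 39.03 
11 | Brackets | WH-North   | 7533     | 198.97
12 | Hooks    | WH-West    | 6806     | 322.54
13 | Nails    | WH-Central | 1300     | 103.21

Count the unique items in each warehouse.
SELECT warehouse, COUNT(DISTINCT item)
FROM inventory
GROUP BY warehouse

Result:
  WH-B: 2 distinct
  WH-Central: 3 distinct
  WH-East: 1 distinct
  WH-North: 1 distinct
  WH-South: 2 distinct
  WH-West: 2 distinct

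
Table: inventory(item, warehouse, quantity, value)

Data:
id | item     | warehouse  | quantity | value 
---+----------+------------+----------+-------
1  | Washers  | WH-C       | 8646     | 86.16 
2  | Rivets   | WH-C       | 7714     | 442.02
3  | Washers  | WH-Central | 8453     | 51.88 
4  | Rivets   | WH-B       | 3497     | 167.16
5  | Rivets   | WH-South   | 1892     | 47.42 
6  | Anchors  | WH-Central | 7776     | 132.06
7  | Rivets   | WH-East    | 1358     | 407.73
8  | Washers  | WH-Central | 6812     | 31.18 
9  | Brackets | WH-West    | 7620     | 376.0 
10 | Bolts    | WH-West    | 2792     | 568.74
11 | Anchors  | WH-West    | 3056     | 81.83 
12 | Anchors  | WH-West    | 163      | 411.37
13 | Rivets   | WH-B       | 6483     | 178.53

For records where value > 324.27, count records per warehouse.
SELECT warehouse, COUNT(*)
FROM inventory
WHERE value > 324.27
GROUP BY warehouse

Note: WHERE filters rows before grouping.

Result:
  WH-C: 1
  WH-East: 1
  WH-West: 3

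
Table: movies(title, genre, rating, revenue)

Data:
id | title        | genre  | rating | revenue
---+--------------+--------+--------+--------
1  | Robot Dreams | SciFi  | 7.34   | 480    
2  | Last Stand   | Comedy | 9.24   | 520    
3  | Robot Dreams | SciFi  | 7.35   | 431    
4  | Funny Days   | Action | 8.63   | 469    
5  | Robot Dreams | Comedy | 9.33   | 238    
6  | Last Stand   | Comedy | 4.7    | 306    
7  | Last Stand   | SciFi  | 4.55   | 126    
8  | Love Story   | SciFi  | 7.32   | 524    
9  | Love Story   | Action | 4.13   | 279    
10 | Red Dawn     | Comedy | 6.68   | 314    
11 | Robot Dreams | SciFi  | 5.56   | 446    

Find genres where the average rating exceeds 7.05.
SELECT genre, AVG(rating)
FROM movies
GROUP BY genre
HAVING AVG(rating) > 7.05

Result:
  Comedy: avg=7.49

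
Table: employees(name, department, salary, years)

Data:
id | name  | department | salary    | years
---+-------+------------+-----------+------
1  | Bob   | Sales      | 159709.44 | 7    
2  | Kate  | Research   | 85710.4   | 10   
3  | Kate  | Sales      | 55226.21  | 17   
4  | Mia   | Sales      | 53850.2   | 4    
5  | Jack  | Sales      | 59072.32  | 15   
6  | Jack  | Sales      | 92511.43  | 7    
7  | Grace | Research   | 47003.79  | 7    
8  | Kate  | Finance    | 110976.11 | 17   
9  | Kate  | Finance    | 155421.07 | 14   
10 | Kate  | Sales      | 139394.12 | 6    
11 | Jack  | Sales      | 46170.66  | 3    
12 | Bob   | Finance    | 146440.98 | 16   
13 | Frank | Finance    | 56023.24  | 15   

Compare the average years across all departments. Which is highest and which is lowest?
SELECT department, AVG(years)
FROM employees
GROUP BY department
ORDER BY AVG(years)

All groups:
  Sales: 8.43
  Research: 8.50
  Finance: 15.50

Highest: Finance (15.50)
Lowest: Sales (8.43)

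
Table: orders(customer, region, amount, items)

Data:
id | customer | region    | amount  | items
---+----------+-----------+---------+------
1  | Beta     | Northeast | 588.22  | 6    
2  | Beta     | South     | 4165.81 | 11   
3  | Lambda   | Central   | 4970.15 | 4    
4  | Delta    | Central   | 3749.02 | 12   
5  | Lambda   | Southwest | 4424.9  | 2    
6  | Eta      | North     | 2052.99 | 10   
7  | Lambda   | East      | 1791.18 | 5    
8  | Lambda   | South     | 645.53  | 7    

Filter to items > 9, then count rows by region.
SELECT region, COUNT(*)
FROM orders
WHERE items > 9
GROUP BY region

Note: WHERE filters rows before grouping.

Result:
  Central: 1
  North: 1
  South: 1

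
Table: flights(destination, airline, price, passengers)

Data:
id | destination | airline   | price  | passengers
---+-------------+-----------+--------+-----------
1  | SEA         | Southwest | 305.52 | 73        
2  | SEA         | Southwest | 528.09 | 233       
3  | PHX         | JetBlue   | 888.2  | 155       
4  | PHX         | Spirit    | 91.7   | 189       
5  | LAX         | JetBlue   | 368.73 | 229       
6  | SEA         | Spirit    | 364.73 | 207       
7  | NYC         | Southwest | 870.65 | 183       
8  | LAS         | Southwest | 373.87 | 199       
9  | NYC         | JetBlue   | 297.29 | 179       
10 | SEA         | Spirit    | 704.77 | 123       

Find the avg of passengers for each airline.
SELECT airline, AVG(passengers) as result
FROM flights
GROUP BY airline

Result:
  JetBlue: 187.67
  Southwest: 172.00
  Spirit: 173.00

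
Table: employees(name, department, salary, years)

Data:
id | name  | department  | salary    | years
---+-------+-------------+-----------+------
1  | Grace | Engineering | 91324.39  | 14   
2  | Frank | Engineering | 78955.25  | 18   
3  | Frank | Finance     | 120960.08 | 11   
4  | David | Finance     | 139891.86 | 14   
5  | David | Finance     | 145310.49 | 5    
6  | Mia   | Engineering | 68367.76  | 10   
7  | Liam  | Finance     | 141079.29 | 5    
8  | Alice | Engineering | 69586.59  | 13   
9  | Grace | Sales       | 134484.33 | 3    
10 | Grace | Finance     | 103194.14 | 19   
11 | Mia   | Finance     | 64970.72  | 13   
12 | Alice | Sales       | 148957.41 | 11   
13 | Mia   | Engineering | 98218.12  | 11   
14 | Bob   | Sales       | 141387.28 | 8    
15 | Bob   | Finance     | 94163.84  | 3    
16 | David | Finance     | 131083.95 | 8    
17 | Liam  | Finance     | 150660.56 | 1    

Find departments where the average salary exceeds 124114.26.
SELECT department, AVG(salary)
FROM employees
GROUP BY department
HAVING AVG(salary) > 124114.26

Result:
  Sales: avg=141609.67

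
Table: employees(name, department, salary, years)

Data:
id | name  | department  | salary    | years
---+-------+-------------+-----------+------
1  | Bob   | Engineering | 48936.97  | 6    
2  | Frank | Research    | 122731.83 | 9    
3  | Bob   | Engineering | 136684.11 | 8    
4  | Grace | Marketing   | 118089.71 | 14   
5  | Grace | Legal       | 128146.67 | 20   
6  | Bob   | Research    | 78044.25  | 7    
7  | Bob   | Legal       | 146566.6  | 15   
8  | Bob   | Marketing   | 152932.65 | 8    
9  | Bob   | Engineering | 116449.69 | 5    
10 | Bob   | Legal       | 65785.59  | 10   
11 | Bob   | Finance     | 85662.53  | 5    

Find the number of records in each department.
SELECT department, COUNT(*) as count
FROM employees
GROUP BY department

Result:
  Engineering: 3
  Finance: 1
  Legal: 3
  Marketing: 2
  Research: 2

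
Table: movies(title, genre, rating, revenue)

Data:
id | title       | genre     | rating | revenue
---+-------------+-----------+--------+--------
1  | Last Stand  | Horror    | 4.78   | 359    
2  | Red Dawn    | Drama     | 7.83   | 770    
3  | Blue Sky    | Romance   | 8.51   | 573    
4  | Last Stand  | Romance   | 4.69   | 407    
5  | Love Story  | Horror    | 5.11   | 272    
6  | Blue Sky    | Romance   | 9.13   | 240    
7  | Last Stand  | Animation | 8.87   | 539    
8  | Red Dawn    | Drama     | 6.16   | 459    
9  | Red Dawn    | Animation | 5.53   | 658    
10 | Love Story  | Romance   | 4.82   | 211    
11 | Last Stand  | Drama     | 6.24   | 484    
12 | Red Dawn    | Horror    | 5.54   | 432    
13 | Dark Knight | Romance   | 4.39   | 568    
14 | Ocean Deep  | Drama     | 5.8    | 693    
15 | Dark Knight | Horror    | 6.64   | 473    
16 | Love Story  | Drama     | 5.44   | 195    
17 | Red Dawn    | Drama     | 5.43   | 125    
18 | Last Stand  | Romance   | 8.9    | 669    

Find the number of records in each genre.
SELECT genre, COUNT(*) as count
FROM movies
GROUP BY genre

Result:
  Animation: 2
  Drama: 6
  Horror: 4
  Romance: 6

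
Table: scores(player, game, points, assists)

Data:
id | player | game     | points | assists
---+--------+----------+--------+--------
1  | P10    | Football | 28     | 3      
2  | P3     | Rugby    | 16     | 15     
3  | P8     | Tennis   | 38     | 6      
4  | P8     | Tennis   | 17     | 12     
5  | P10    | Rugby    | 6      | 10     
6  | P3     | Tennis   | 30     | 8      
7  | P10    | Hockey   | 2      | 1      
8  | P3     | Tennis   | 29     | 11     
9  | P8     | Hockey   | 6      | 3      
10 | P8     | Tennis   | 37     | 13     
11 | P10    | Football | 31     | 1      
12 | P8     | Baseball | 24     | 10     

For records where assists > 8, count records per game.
SELECT game, COUNT(*)
FROM scores
WHERE assists > 8
GROUP BY game

Note: WHERE filters rows before grouping.

Result:
  Baseball: 1
  Rugby: 2
  Tennis: 3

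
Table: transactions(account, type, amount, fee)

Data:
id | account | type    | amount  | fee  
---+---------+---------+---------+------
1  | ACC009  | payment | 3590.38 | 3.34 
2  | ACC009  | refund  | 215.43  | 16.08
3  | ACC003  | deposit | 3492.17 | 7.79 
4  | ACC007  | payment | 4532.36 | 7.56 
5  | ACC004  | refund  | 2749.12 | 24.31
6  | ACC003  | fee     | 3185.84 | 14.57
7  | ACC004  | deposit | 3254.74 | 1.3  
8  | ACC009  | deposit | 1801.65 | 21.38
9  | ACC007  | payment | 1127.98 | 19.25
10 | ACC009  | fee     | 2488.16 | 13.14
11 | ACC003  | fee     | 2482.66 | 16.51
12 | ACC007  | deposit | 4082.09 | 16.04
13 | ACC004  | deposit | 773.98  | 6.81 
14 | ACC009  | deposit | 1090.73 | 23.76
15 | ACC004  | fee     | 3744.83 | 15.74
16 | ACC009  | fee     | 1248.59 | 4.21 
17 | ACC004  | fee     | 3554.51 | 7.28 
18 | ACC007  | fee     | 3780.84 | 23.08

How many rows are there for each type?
SELECT type, COUNT(*) as count
FROM transactions
GROUP BY type

Result:
  deposit: 6
  fee: 7
  payment: 3
  refund: 2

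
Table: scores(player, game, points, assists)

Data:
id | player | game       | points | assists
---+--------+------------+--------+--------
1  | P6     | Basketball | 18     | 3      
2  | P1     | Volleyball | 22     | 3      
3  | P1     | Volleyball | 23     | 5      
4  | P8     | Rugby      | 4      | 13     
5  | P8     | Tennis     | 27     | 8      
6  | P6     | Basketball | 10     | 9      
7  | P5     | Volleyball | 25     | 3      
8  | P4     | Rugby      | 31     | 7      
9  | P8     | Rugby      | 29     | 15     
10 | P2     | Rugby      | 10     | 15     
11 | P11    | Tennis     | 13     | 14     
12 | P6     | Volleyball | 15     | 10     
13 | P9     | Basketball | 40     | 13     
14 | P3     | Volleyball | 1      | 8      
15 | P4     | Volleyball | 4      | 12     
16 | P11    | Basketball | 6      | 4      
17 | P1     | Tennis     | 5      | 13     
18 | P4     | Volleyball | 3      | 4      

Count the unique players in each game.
SELECT game, COUNT(DISTINCT player)
FROM scores
GROUP BY game

Result:
  Basketball: 3 distinct
  Rugby: 3 distinct
  Tennis: 3 distinct
  Volleyball: 5 distinct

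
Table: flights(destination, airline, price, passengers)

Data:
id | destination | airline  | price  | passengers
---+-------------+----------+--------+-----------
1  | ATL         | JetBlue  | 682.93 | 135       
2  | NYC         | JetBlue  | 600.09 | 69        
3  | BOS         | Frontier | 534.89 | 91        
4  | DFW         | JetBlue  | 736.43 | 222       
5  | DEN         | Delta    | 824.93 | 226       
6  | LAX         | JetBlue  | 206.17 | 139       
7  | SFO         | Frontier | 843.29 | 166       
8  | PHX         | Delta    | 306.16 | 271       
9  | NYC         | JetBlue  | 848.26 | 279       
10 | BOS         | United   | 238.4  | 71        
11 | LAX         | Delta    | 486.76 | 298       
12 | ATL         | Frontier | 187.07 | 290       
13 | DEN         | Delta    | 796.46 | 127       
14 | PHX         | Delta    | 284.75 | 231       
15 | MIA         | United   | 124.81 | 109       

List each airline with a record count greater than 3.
SELECT airline, COUNT(*) as cnt
FROM flights
GROUP BY airline
HAVING COUNT(*) > 3

Result:
  Delta: 5
  JetBlue: 5

Note: HAVING filters groups after aggregation, WHERE filters rows before.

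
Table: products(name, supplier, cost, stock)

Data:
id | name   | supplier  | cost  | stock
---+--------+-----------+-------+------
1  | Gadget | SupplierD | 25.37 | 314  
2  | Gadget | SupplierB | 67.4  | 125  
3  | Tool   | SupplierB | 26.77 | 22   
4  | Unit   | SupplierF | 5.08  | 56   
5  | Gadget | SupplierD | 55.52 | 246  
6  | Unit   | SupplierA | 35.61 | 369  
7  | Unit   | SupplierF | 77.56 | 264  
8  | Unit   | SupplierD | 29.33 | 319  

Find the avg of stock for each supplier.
SELECT supplier, AVG(stock) as result
FROM products
GROUP BY supplier

Result:
  SupplierA: 369.00
  SupplierB: 73.50
  SupplierD: 293.00
  SupplierF: 160.00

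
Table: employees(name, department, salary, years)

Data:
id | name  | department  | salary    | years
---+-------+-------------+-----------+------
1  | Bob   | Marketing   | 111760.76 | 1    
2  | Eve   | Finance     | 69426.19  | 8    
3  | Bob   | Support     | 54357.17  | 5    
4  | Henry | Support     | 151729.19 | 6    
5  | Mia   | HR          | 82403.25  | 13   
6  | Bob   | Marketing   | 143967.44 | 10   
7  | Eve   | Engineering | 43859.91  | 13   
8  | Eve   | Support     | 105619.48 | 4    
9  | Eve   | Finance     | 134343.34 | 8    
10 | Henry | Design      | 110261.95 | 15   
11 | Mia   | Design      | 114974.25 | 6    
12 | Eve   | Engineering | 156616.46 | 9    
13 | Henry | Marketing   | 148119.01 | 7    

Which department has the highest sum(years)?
SELECT department, SUM(years) as val
FROM employees
GROUP BY department
ORDER BY val DESC
LIMIT 1

Result: Engineering with sum(years) = 22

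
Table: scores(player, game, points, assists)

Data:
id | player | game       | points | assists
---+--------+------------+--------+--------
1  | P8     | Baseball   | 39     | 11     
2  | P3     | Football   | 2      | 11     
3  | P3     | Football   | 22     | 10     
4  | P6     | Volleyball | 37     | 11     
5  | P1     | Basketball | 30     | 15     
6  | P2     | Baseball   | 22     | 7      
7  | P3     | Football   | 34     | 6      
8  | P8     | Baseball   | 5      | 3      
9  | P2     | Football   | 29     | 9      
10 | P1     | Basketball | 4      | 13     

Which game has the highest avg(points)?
SELECT game, AVG(points) as val
FROM scores
GROUP BY game
ORDER BY val DESC
LIMIT 1

Result: Volleyball with avg(points) = 37.00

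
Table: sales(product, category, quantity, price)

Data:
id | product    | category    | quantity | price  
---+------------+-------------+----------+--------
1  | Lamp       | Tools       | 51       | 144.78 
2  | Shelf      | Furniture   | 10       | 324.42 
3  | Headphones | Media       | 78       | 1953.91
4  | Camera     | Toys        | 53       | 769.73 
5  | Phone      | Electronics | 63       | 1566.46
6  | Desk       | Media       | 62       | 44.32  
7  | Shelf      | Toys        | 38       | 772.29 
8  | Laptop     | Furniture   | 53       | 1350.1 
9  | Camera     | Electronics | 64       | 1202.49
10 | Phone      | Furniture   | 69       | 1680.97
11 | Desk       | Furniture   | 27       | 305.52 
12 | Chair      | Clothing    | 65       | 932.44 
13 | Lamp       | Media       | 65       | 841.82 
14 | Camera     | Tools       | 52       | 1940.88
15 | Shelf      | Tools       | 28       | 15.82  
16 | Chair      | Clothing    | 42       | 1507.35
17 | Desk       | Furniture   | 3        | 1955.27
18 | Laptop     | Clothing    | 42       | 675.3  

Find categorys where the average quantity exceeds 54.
SELECT category, AVG(quantity)
FROM sales
GROUP BY category
HAVING AVG(quantity) > 54

Result:
  Electronics: avg=63.50
  Media: avg=68.33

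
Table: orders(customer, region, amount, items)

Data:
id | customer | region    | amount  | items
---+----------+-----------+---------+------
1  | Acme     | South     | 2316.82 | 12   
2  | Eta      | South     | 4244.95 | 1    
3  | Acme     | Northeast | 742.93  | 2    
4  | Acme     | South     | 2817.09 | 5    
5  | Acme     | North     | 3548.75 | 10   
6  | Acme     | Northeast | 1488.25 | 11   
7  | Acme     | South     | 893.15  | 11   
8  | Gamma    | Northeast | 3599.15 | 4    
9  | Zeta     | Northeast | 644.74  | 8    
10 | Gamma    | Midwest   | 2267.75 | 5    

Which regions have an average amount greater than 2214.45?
SELECT region, AVG(amount)
FROM orders
GROUP BY region
HAVING AVG(amount) > 2214.45

Result:
  Midwest: avg=2267.75
  North: avg=3548.75
  South: avg=2568.00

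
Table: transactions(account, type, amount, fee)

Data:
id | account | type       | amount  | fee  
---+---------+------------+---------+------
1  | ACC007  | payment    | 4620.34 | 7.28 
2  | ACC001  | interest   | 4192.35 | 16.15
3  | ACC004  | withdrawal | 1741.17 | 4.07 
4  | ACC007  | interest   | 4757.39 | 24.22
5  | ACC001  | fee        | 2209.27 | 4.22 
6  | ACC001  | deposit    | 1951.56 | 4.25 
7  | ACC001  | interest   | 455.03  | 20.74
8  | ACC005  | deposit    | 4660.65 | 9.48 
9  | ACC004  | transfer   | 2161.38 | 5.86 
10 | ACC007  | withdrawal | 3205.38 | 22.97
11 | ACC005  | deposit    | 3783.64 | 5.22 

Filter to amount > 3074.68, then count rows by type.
SELECT type, COUNT(*)
FROM transactions
WHERE amount > 3074.68
GROUP BY type

Note: WHERE filters rows before grouping.

Result:
  deposit: 2
  interest: 2
  payment: 1
  withdrawal: 1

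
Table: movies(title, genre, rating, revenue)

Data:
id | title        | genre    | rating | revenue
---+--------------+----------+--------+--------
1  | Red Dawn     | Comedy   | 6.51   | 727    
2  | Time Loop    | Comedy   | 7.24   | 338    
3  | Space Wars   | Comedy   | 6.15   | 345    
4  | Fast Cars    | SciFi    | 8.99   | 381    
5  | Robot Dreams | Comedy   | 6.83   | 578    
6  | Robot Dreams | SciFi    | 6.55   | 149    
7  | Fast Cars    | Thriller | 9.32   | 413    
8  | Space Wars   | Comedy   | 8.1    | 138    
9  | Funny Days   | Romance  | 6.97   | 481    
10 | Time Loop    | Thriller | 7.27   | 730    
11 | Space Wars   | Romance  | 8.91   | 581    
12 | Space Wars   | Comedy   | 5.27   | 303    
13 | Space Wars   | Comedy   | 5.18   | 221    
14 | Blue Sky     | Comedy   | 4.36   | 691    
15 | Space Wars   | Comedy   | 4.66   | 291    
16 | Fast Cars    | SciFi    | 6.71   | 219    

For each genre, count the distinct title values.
SELECT genre, COUNT(DISTINCT title)
FROM movies
GROUP BY genre

Result:
  Comedy: 5 distinct
  Romance: 2 distinct
  SciFi: 2 distinct
  Thriller: 2 distinct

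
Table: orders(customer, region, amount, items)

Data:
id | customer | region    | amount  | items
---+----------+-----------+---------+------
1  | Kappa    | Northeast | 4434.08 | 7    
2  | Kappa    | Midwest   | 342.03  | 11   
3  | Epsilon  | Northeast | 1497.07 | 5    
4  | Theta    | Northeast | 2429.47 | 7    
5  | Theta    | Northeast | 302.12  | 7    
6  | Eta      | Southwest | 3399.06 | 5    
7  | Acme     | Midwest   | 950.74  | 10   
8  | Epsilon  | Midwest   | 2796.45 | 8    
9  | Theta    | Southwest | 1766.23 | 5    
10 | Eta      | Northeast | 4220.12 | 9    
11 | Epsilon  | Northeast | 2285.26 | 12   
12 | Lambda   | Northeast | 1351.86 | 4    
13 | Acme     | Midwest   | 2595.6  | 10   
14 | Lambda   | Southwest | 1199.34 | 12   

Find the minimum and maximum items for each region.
SELECT region, MIN(items), MAX(items)
FROM orders
GROUP BY region

Result:
  Midwest: min=8, max=11
  Northeast: min=4, max=12
  Southwest: min=5, max=12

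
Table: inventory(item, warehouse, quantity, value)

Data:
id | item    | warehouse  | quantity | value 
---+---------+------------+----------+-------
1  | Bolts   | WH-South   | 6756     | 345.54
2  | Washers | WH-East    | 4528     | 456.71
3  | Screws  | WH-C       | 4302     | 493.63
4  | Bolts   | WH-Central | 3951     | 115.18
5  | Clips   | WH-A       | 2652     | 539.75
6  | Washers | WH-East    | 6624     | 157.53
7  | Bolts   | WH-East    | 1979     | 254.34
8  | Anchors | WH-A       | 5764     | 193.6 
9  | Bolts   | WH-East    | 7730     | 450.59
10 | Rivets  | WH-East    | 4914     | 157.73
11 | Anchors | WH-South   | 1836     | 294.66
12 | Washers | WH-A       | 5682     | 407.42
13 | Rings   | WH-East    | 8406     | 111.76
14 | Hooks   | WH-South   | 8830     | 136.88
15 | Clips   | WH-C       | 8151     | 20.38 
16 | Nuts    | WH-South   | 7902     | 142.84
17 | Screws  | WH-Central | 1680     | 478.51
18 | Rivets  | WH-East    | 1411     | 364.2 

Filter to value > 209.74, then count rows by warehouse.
SELECT warehouse, COUNT(*)
FROM inventory
WHERE value > 209.74
GROUP BY warehouse

Note: WHERE filters rows before grouping.

Result:
  WH-A: 2
  WH-C: 1
  WH-Central: 1
  WH-East: 4
  WH-South: 2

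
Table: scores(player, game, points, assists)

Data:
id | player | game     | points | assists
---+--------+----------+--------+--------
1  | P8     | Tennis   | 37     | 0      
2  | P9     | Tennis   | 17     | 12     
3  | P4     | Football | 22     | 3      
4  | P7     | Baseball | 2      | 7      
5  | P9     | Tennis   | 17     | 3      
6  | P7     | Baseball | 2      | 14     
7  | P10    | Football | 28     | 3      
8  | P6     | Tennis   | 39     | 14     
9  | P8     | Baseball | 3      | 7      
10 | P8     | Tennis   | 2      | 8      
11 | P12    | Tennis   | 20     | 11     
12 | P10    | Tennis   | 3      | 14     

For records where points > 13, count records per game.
SELECT game, COUNT(*)
FROM scores
WHERE points > 13
GROUP BY game

Note: WHERE filters rows before grouping.

Result:
  Football: 2
  Tennis: 5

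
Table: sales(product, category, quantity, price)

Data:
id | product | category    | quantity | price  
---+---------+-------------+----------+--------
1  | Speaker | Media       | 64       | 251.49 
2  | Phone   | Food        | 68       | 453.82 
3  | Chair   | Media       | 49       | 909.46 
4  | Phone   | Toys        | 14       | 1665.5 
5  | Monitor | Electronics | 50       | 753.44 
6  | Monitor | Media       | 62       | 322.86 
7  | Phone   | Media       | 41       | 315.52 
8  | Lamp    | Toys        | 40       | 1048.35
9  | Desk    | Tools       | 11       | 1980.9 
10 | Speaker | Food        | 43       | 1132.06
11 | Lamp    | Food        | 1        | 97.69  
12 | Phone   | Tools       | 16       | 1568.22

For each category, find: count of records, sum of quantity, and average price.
SELECT category,
       COUNT(*) as cnt,
       SUM(quantity) as total_quantity,
       AVG(price) as avg_price
FROM sales
GROUP BY category

Result:
  Electronics: 1 records, 50 total quantity, 753.44 avg price
  Food: 3 records, 112 total quantity, 561.19 avg price
  Media: 4 records, 216 total quantity, 449.83 avg price
  Tools: 2 records, 27 total quantity, 1774.56 avg price
  Toys: 2 records, 54 total quantity, 1356.93 avg price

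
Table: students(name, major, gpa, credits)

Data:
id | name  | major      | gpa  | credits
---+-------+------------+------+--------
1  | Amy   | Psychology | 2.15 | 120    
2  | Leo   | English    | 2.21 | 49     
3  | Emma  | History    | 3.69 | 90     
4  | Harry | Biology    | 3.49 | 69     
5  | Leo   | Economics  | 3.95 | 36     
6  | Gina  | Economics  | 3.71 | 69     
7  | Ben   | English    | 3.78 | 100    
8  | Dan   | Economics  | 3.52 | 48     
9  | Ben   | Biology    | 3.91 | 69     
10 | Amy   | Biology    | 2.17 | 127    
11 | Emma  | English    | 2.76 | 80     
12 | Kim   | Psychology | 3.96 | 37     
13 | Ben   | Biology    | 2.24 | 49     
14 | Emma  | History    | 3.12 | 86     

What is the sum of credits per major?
SELECT major, SUM(credits) as result
FROM students
GROUP BY major

Result:
  Biology: 314
  Economics: 153
  English: 229
  History: 176
  Psychology: 157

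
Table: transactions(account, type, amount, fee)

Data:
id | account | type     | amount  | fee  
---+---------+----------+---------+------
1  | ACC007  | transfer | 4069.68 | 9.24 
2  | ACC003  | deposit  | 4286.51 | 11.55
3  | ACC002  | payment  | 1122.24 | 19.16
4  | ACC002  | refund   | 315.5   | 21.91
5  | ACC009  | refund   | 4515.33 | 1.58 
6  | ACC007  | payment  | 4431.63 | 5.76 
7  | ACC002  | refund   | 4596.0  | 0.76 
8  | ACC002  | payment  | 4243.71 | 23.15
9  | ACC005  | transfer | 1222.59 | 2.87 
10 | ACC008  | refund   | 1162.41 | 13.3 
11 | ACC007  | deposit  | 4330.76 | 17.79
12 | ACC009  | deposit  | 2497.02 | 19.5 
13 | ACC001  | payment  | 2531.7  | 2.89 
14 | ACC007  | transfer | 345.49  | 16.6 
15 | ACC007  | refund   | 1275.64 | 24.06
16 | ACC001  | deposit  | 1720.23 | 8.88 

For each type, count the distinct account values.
SELECT type, COUNT(DISTINCT account)
FROM transactions
GROUP BY type

Result:
  deposit: 4 distinct
  payment: 3 distinct
  refund: 4 distinct
  transfer: 2 distinct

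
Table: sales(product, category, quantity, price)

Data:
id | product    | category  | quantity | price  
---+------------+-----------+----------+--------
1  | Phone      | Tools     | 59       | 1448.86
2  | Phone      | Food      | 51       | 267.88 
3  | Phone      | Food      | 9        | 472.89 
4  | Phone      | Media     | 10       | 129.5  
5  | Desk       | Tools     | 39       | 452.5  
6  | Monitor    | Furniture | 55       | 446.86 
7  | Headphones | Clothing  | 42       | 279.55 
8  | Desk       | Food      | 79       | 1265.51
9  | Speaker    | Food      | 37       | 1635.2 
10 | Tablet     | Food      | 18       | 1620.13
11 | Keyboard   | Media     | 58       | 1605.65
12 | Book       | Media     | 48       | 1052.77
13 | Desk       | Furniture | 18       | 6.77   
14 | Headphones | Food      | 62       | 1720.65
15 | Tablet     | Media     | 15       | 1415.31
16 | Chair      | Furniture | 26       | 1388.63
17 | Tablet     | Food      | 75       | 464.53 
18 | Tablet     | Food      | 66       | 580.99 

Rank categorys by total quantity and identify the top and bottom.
SELECT category, SUM(quantity)
FROM sales
GROUP BY category
ORDER BY SUM(quantity)

All groups:
  Clothing: 42
  Tools: 98
  Furniture: 99
  Media: 131
  Food: 397

Highest: Food (397)
Lowest: Clothing (42)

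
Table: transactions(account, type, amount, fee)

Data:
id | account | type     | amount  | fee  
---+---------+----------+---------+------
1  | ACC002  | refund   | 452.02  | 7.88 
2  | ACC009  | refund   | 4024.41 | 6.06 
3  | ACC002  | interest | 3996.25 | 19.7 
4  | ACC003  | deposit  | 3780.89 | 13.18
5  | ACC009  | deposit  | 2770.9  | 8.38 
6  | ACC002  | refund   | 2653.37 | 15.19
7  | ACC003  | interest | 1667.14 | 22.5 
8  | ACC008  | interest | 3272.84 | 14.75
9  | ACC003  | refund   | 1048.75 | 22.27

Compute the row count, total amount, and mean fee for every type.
SELECT type,
       COUNT(*) as cnt,
       SUM(amount) as total_amount,
       AVG(fee) as avg_fee
FROM transactions
GROUP BY type

Result:
  deposit: 2 records, 6551.79 total amount, 10.78 avg fee
  interest: 3 records, 8936.23 total amount, 18.98 avg fee
  refund: 4 records, 8178.55 total amount, 12.85 avg fee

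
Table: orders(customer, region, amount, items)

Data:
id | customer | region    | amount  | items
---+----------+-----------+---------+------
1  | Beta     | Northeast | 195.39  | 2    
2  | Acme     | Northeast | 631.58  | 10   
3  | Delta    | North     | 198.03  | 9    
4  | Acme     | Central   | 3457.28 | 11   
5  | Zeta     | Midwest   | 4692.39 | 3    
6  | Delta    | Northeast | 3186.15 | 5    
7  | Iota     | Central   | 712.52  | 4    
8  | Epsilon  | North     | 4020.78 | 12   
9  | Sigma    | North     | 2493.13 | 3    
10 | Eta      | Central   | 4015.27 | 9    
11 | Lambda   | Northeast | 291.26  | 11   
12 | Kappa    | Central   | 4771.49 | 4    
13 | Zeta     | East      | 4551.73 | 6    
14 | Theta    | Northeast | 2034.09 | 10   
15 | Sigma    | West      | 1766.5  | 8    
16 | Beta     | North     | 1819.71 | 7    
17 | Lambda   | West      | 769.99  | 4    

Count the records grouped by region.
SELECT region, COUNT(*) as count
FROM orders
GROUP BY region

Result:
  Central: 4
  East: 1
  Midwest: 1
  North: 4
  Northeast: 5
  West: 2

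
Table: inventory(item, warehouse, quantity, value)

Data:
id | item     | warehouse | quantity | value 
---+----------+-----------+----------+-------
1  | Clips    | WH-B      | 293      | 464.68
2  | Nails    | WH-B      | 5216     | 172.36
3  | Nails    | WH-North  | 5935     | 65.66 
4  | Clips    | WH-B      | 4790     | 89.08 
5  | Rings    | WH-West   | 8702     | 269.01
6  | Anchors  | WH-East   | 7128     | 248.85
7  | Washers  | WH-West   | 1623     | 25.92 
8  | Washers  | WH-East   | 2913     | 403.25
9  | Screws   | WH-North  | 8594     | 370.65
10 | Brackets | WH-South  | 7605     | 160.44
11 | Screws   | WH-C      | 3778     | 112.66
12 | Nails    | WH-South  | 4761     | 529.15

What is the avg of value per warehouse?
SELECT warehouse, AVG(value) as result
FROM inventory
GROUP BY warehouse

Result:
  WH-B: 242.04
  WH-C: 112.66
  WH-East: 326.05
  WH-North: 218.16
  WH-South: 344.80
  WH-West: 147.47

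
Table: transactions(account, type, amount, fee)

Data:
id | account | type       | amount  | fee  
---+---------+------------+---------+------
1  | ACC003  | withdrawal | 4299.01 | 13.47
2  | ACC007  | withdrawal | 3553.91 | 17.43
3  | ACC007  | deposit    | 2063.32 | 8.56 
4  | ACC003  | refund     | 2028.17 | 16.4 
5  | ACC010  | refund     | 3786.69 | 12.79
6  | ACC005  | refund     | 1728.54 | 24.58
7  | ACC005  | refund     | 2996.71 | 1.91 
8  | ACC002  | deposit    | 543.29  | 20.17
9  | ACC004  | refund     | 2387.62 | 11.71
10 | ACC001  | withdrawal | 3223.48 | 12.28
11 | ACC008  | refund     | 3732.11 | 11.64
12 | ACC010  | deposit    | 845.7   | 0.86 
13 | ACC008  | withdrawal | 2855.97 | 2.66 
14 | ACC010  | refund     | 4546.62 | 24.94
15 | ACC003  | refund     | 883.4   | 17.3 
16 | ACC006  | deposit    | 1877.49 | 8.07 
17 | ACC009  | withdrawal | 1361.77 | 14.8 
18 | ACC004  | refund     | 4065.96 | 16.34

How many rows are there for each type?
SELECT type, COUNT(*) as count
FROM transactions
GROUP BY type

Result:
  deposit: 4
  refund: 9
  withdrawal: 5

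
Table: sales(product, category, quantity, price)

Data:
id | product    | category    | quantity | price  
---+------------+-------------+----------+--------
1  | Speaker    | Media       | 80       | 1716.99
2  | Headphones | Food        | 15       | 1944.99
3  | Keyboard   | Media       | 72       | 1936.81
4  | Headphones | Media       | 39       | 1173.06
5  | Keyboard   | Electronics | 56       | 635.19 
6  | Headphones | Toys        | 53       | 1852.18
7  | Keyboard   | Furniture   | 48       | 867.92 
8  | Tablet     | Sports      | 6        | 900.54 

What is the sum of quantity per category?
SELECT category, SUM(quantity) as result
FROM sales
GROUP BY category

Result:
  Electronics: 56
  Food: 15
  Furniture: 48
  Media: 191
  Sports: 6
  Toys: 53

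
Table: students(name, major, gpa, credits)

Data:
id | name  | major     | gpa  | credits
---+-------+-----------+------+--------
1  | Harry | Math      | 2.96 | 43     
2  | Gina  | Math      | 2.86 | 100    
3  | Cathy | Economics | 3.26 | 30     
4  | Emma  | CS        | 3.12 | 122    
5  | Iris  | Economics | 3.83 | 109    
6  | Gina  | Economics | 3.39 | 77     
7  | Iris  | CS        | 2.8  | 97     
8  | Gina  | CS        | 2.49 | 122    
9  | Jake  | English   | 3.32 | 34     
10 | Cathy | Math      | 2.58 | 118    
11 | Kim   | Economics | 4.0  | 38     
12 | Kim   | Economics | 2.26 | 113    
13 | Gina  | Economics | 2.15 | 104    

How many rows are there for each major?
SELECT major, COUNT(*) as count
FROM students
GROUP BY major

Result:
  CS: 3
  Economics: 6
  English: 1
  Math: 3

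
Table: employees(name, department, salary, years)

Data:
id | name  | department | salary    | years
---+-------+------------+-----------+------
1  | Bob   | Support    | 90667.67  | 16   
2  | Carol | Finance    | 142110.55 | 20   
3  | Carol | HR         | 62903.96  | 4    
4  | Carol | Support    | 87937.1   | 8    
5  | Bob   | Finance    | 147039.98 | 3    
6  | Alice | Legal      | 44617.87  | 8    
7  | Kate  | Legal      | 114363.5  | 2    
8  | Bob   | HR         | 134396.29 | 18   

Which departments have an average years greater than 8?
SELECT department, AVG(years)
FROM employees
GROUP BY department
HAVING AVG(years) > 8

Result:
  Finance: avg=11.50
  HR: avg=11.00
  Support: avg=12.00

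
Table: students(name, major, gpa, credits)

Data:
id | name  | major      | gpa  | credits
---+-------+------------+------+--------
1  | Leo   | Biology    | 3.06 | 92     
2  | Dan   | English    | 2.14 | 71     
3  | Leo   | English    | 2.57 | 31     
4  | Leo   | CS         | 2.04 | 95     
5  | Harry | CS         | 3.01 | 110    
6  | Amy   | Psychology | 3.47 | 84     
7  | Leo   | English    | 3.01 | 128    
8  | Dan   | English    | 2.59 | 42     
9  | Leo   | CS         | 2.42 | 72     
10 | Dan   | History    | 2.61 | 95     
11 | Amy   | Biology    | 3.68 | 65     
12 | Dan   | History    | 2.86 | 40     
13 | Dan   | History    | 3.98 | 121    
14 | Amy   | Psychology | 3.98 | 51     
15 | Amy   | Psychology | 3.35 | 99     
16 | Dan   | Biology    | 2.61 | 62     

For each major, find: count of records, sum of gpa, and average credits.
SELECT major,
       COUNT(*) as cnt,
       SUM(gpa) as total_gpa,
       AVG(credits) as avg_credits
FROM students
GROUP BY major

Result:
  Biology: 3 records, 9.35 total gpa, 73.00 avg credits
  CS: 3 records, 7.47 total gpa, 92.33 avg credits
  English: 4 records, 10.31 total gpa, 68.00 avg credits
  History: 3 records, 9.45 total gpa, 85.33 avg credits
  Psychology: 3 records, 10.80 total gpa, 78.00 avg credits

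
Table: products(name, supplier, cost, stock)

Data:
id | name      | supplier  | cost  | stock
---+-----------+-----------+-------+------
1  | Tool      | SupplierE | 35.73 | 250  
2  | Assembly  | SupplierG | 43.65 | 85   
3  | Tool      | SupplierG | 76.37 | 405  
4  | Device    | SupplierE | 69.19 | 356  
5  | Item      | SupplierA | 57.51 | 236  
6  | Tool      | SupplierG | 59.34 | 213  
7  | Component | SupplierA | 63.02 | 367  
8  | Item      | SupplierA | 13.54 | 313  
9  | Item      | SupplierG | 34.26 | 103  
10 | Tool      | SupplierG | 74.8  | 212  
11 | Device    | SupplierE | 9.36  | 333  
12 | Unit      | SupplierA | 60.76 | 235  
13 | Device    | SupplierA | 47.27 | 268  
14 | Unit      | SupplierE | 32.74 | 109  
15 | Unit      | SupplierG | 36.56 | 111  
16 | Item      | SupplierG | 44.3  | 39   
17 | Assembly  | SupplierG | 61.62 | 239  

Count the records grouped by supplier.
SELECT supplier, COUNT(*) as count
FROM products
GROUP BY supplier

Result:
  SupplierA: 5
  SupplierE: 4
  SupplierG: 8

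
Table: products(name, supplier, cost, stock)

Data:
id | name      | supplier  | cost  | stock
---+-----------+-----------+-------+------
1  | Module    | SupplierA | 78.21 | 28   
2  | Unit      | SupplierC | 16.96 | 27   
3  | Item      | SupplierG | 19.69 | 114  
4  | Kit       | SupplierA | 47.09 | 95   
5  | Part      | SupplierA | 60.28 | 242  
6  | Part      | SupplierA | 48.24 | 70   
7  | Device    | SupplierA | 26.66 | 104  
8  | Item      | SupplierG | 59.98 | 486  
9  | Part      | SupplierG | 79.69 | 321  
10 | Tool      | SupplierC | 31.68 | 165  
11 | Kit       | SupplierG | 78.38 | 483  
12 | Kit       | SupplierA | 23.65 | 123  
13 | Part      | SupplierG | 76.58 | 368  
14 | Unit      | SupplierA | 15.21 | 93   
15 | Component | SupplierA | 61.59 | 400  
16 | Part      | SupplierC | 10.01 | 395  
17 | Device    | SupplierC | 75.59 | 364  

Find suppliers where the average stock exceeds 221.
SELECT supplier, AVG(stock)
FROM products
GROUP BY supplier
HAVING AVG(stock) > 221

Result:
  SupplierC: avg=237.75
  SupplierG: avg=354.40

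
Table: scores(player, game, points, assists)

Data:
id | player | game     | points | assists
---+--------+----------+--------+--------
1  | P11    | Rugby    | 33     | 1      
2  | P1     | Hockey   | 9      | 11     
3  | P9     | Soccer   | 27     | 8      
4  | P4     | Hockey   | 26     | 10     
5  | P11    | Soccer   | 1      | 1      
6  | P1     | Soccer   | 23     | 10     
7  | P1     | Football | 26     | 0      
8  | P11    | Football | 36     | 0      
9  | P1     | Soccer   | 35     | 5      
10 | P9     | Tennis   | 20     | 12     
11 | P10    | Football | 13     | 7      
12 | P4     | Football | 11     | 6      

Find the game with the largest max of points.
SELECT game, MAX(points) as val
FROM scores
GROUP BY game
ORDER BY val DESC
LIMIT 1

Result: Football with max(points) = 36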